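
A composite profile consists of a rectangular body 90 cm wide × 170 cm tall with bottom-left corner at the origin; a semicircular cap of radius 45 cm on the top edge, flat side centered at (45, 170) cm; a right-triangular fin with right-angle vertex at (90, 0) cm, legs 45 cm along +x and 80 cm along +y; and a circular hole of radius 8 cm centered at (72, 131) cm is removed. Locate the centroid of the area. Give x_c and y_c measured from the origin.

x_c = 50.11 cm, y_c = 95.80 cm

rectangular body: A = 90 × 170 = 15300.00, centroid at (45.00, 85.00).
semicircular top: A = ½π·45² = 3180.86, centroid at (45.00, 189.10).
triangular fin: A = ½·45·80 = 1800.00, centroid at (105.00, 26.67).
hole: A = −π·8² = -201.06, centroid at (72.00, 131.00).
ΣA = 20079.80 cm²
ΣAx_c = (15300.00)(45.00) + (3180.86)(45.00) + (1800.00)(105.00) + (-201.06)(72.00) = 1006162.36 cm³
ΣAy_c = (15300.00)(85.00) + (3180.86)(189.10) + (1800.00)(26.67) + (-201.06)(131.00) = 1923657.52 cm³
x_c = 1006162.36 / 20079.80 = 50.11 cm
y_c = 1923657.52 / 20079.80 = 95.80 cm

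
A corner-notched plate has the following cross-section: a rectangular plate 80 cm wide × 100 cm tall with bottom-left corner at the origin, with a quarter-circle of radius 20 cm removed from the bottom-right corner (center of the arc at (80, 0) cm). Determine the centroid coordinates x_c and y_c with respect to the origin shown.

plate: A = 80 × 100 = 8000.00, centroid at (40.00, 50.00).
removed quarter-circle: A = −¼π·20² = -314.16, centroid at (71.51, 8.49).
ΣA = 7685.84 cm², ΣAx_c = 297533.93 cm³, ΣAy_c = 397333.33 cm³.
x_c = 297533.93/7685.84 = 38.71 cm; y_c = 397333.33/7685.84 = 51.70 cm.

x_c = 38.71 cm, y_c = 51.70 cm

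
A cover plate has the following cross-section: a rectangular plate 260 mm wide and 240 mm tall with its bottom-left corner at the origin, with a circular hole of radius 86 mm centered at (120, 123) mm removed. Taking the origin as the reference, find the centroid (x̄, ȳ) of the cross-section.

plate: A = 260 × 240 = 62400.00, centroid at (130.00, 120.00).
hole: A = −π·86² = -23235.22, centroid at (120.00, 123.00).
ΣA = 39164.78 mm²
ΣAx̄ = (62400.00)(130.00) + (-23235.22)(120.00) = 5323773.69 mm³
ΣAȳ = (62400.00)(120.00) + (-23235.22)(123.00) = 4630068.03 mm³
x̄ = 5323773.69 / 39164.78 = 135.93 mm
ȳ = 4630068.03 / 39164.78 = 118.22 mm

x̄ = 135.93 mm, ȳ = 118.22 mm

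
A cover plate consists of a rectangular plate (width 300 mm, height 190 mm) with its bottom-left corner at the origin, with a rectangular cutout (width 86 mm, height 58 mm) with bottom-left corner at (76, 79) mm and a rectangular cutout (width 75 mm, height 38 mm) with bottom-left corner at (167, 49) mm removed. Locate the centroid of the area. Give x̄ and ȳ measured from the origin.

Part | A | x̄ᵢ | ȳᵢ | A·x̄ᵢ | A·ȳᵢ
plate | 57000.00 | 150.00 | 95.00 | 8550000.00 | 5415000.00
hole 1 | -4988.00 | 119.00 | 108.00 | -593572.00 | -538704.00
hole 2 | -2850.00 | 204.50 | 68.00 | -582825.00 | -193800.00
Σ | 49162.00 |  |  | 7373603.00 | 4682496.00
x̄ = 7373603.00 / 49162.00 = 149.99 mm
ȳ = 4682496.00 / 49162.00 = 95.25 mm

x̄ = 149.99 mm, ȳ = 95.25 mm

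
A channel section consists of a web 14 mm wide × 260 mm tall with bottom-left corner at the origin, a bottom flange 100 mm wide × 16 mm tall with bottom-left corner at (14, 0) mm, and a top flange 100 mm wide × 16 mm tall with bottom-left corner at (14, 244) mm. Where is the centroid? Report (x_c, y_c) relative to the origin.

x_c = 33.67 mm, y_c = 130.00 mm

Part | A | x̄ᵢ | ȳᵢ | A·x̄ᵢ | A·ȳᵢ
web | 3640.00 | 7.00 | 130.00 | 25480.00 | 473200.00
bottom flange | 1600.00 | 64.00 | 8.00 | 102400.00 | 12800.00
top flange | 1600.00 | 64.00 | 252.00 | 102400.00 | 403200.00
Σ | 6840.00 |  |  | 230280.00 | 889200.00
x_c = 230280.00 / 6840.00 = 33.67 mm
y_c = 889200.00 / 6840.00 = 130.00 mm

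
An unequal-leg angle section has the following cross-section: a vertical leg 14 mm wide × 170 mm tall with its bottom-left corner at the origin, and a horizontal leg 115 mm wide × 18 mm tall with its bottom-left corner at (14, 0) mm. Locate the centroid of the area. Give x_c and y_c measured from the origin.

x_c = 37.00 mm, y_c = 49.65 mm

vertical leg: A = 14 × 170 = 2380.00, centroid at (7.00, 85.00).
horizontal leg: A = 115 × 18 = 2070.00, centroid at (71.50, 9.00).
ΣA = 4450.00 mm²
ΣAx_c = (2380.00)(7.00) + (2070.00)(71.50) = 164665.00 mm³
ΣAy_c = (2380.00)(85.00) + (2070.00)(9.00) = 220930.00 mm³
x_c = 164665.00 / 4450.00 = 37.00 mm
y_c = 220930.00 / 4450.00 = 49.65 mm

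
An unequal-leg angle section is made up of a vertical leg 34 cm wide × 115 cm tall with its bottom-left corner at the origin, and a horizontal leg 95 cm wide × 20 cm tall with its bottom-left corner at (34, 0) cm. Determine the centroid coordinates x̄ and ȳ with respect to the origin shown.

x̄ = 38.09 cm, ȳ = 41.97 cm

Part | A | x̄ᵢ | ȳᵢ | A·x̄ᵢ | A·ȳᵢ
vertical leg | 3910.00 | 17.00 | 57.50 | 66470.00 | 224825.00
horizontal leg | 1900.00 | 81.50 | 10.00 | 154850.00 | 19000.00
Σ | 5810.00 |  |  | 221320.00 | 243825.00
x̄ = 221320.00 / 5810.00 = 38.09 cm
ȳ = 243825.00 / 5810.00 = 41.97 cm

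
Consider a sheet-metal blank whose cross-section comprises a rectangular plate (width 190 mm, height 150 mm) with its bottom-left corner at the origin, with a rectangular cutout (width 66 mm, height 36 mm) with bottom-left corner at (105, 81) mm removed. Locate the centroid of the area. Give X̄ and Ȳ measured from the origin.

X̄ = 91.09 mm, Ȳ = 72.82 mm

plate: A = 190 × 150 = 28500.00, centroid at (95.00, 75.00).
hole: A = −(66 × 36) = -2376.00, centroid at (138.00, 99.00).
ΣA = 26124.00 mm²
ΣAX̄ = (28500.00)(95.00) + (-2376.00)(138.00) = 2379612.00 mm³
ΣAȲ = (28500.00)(75.00) + (-2376.00)(99.00) = 1902276.00 mm³
X̄ = 2379612.00 / 26124.00 = 91.09 mm
Ȳ = 1902276.00 / 26124.00 = 72.82 mm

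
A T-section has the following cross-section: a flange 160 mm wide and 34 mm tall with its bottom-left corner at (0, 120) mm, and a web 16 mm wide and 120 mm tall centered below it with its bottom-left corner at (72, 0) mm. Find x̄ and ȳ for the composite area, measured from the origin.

x̄ = 80.00 mm, ȳ = 116.91 mm

web: A = 16 × 120 = 1920.00, centroid at (80.00, 60.00).
flange: A = 160 × 34 = 5440.00, centroid at (80.00, 137.00).
ΣA = 7360.00 mm², ΣAx̄ = 588800.00 mm³, ΣAȳ = 860480.00 mm³.
x̄ = 588800.00/7360.00 = 80.00 mm; ȳ = 860480.00/7360.00 = 116.91 mm.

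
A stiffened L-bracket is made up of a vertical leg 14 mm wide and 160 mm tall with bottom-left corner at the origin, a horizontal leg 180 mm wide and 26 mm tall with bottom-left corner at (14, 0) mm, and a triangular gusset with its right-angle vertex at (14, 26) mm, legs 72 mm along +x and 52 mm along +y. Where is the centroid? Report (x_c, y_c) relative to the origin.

Part | A | x̄ᵢ | ȳᵢ | A·x̄ᵢ | A·ȳᵢ
vertical leg | 2240.00 | 7.00 | 80.00 | 15680.00 | 179200.00
horizontal leg | 4680.00 | 104.00 | 13.00 | 486720.00 | 60840.00
gusset | 1872.00 | 38.00 | 43.33 | 71136.00 | 81120.00
Σ | 8792.00 |  |  | 573536.00 | 321160.00
x_c = 573536.00 / 8792.00 = 65.23 mm
y_c = 321160.00 / 8792.00 = 36.53 mm

x_c = 65.23 mm, y_c = 36.53 mm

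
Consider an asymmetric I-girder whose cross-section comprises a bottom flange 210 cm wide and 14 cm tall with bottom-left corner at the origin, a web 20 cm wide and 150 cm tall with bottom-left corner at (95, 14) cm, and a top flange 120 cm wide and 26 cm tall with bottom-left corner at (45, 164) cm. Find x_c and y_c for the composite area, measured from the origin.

Part | A | x̄ᵢ | ȳᵢ | A·x̄ᵢ | A·ȳᵢ
bottom flange | 2940.00 | 105.00 | 7.00 | 308700.00 | 20580.00
web | 3000.00 | 105.00 | 89.00 | 315000.00 | 267000.00
top flange | 3120.00 | 105.00 | 177.00 | 327600.00 | 552240.00
Σ | 9060.00 |  |  | 951300.00 | 839820.00
x_c = 951300.00 / 9060.00 = 105.00 cm
y_c = 839820.00 / 9060.00 = 92.70 cm

x_c = 105.00 cm, y_c = 92.70 cm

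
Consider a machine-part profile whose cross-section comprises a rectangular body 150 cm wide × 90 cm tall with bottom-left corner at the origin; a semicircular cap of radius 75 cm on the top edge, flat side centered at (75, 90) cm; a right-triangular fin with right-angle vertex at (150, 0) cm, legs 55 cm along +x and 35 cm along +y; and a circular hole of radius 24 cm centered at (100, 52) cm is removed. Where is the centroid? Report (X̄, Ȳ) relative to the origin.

X̄ = 77.08 cm, Ȳ = 74.51 cm

Part | A | x̄ᵢ | ȳᵢ | A·x̄ᵢ | A·ȳᵢ
rectangular body | 13500.00 | 75.00 | 45.00 | 1012500.00 | 607500.00
semicircular top | 8835.73 | 75.00 | 121.83 | 662679.70 | 1076465.64
triangular fin | 962.50 | 168.33 | 11.67 | 162020.83 | 11229.17
hole | -1809.56 | 100.00 | 52.00 | -180955.74 | -94096.98
Σ | 21488.67 |  |  | 1656244.80 | 1601097.82
X̄ = 1656244.80 / 21488.67 = 77.08 cm
Ȳ = 1601097.82 / 21488.67 = 74.51 cm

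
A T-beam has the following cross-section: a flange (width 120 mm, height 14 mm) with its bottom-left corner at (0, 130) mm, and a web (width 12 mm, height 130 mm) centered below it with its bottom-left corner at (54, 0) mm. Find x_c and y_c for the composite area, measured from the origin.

x_c = 60.00 mm, y_c = 102.33 mm

web: A = 12 × 130 = 1560.00, centroid at (60.00, 65.00).
flange: A = 120 × 14 = 1680.00, centroid at (60.00, 137.00).
ΣA = 3240.00 mm², ΣAx_c = 194400.00 mm³, ΣAy_c = 331560.00 mm³.
x_c = 194400.00/3240.00 = 60.00 mm; y_c = 331560.00/3240.00 = 102.33 mm.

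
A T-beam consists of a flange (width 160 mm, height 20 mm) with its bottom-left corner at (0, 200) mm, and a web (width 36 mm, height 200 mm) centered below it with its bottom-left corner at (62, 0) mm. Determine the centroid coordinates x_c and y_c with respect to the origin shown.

x_c = 80.00 mm, y_c = 133.85 mm

web: A = 36 × 200 = 7200.00, centroid at (80.00, 100.00).
flange: A = 160 × 20 = 3200.00, centroid at (80.00, 210.00).
ΣA = 10400.00 mm²
ΣAx_c = (7200.00)(80.00) + (3200.00)(80.00) = 832000.00 mm³
ΣAy_c = (7200.00)(100.00) + (3200.00)(210.00) = 1392000.00 mm³
x_c = 832000.00 / 10400.00 = 80.00 mm
y_c = 1392000.00 / 10400.00 = 133.85 mm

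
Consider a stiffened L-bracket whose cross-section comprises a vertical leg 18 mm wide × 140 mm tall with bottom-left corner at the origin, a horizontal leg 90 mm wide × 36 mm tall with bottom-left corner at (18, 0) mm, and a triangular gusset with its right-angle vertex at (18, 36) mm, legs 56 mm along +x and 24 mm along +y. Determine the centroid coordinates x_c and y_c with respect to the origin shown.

x_c = 39.09 mm, y_c = 41.09 mm

vertical leg: A = 18 × 140 = 2520.00, centroid at (9.00, 70.00).
horizontal leg: A = 90 × 36 = 3240.00, centroid at (63.00, 18.00).
gusset: A = ½·56·24 = 672.00, centroid at (36.67, 44.00).
ΣA = 6432.00 mm²
ΣAx_c = (2520.00)(9.00) + (3240.00)(63.00) + (672.00)(36.67) = 251440.00 mm³
ΣAy_c = (2520.00)(70.00) + (3240.00)(18.00) + (672.00)(44.00) = 264288.00 mm³
x_c = 251440.00 / 6432.00 = 39.09 mm
y_c = 264288.00 / 6432.00 = 41.09 mm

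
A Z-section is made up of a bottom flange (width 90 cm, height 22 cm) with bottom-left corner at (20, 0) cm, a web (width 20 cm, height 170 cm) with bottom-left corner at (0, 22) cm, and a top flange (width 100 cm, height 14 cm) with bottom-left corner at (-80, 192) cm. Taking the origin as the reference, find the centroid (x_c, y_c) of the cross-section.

Part | A | x̄ᵢ | ȳᵢ | A·x̄ᵢ | A·ȳᵢ
bottom flange | 1980.00 | 65.00 | 11.00 | 128700.00 | 21780.00
web | 3400.00 | 10.00 | 107.00 | 34000.00 | 363800.00
top flange | 1400.00 | -30.00 | 199.00 | -42000.00 | 278600.00
Σ | 6780.00 |  |  | 120700.00 | 664180.00
x_c = 120700.00 / 6780.00 = 17.80 cm
y_c = 664180.00 / 6780.00 = 97.96 cm

x_c = 17.80 cm, y_c = 97.96 cm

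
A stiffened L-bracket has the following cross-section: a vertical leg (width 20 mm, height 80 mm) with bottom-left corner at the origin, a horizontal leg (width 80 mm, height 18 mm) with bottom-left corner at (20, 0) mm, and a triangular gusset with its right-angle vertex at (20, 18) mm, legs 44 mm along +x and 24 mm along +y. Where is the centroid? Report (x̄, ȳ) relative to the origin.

Part | A | x̄ᵢ | ȳᵢ | A·x̄ᵢ | A·ȳᵢ
vertical leg | 1600.00 | 10.00 | 40.00 | 16000.00 | 64000.00
horizontal leg | 1440.00 | 60.00 | 9.00 | 86400.00 | 12960.00
gusset | 528.00 | 34.67 | 26.00 | 18304.00 | 13728.00
Σ | 3568.00 |  |  | 120704.00 | 90688.00
x̄ = 120704.00 / 3568.00 = 33.83 mm
ȳ = 90688.00 / 3568.00 = 25.42 mm

x̄ = 33.83 mm, ȳ = 25.42 mm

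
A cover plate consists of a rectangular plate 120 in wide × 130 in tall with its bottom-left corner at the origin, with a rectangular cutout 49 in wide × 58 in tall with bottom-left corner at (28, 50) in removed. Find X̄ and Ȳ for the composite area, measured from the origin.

plate: A = 120 × 130 = 15600.00, centroid at (60.00, 65.00).
hole: A = −(49 × 58) = -2842.00, centroid at (52.50, 79.00).
ΣA = 12758.00 in²
ΣAX̄ = (15600.00)(60.00) + (-2842.00)(52.50) = 786795.00 in³
ΣAȲ = (15600.00)(65.00) + (-2842.00)(79.00) = 789482.00 in³
X̄ = 786795.00 / 12758.00 = 61.67 in
Ȳ = 789482.00 / 12758.00 = 61.88 in

X̄ = 61.67 in, Ȳ = 61.88 in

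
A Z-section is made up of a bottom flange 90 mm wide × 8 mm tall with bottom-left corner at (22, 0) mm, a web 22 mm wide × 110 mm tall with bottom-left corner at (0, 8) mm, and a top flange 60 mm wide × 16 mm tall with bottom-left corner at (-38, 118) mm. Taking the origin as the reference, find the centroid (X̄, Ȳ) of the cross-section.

bottom flange: A = 90 × 8 = 720.00, centroid at (67.00, 4.00).
web: A = 22 × 110 = 2420.00, centroid at (11.00, 63.00).
top flange: A = 60 × 16 = 960.00, centroid at (-8.00, 126.00).
ΣA = 4100.00 mm²
ΣAX̄ = (720.00)(67.00) + (2420.00)(11.00) + (960.00)(-8.00) = 67180.00 mm³
ΣAȲ = (720.00)(4.00) + (2420.00)(63.00) + (960.00)(126.00) = 276300.00 mm³
X̄ = 67180.00 / 4100.00 = 16.39 mm
Ȳ = 276300.00 / 4100.00 = 67.39 mm

X̄ = 16.39 mm, Ȳ = 67.39 mm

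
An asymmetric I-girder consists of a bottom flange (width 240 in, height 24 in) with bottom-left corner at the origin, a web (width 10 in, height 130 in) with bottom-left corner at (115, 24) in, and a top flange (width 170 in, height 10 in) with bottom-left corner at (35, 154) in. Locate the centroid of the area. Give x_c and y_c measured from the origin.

bottom flange: A = 240 × 24 = 5760.00, centroid at (120.00, 12.00).
web: A = 10 × 130 = 1300.00, centroid at (120.00, 89.00).
top flange: A = 170 × 10 = 1700.00, centroid at (120.00, 159.00).
ΣA = 8760.00 in²
ΣAx_c = (5760.00)(120.00) + (1300.00)(120.00) + (1700.00)(120.00) = 1051200.00 in³
ΣAy_c = (5760.00)(12.00) + (1300.00)(89.00) + (1700.00)(159.00) = 455120.00 in³
x_c = 1051200.00 / 8760.00 = 120.00 in
y_c = 455120.00 / 8760.00 = 51.95 in

x_c = 120.00 in, y_c = 51.95 in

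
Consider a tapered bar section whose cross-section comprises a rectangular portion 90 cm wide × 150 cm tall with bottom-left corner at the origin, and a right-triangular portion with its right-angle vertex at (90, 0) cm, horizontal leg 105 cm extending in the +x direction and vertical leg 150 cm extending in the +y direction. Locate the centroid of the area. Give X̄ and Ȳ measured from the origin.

Part | A | x̄ᵢ | ȳᵢ | A·x̄ᵢ | A·ȳᵢ
rectangular portion | 13500.00 | 45.00 | 75.00 | 607500.00 | 1012500.00
triangular portion | 7875.00 | 125.00 | 50.00 | 984375.00 | 393750.00
Σ | 21375.00 |  |  | 1591875.00 | 1406250.00
X̄ = 1591875.00 / 21375.00 = 74.47 cm
Ȳ = 1406250.00 / 21375.00 = 65.79 cm

X̄ = 74.47 cm, Ȳ = 65.79 cm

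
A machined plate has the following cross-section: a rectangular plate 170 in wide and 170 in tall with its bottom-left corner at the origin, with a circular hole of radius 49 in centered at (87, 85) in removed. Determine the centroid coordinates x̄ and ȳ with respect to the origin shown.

x̄ = 84.29 in, ȳ = 85.00 in

Part | A | x̄ᵢ | ȳᵢ | A·x̄ᵢ | A·ȳᵢ
plate | 28900.00 | 85.00 | 85.00 | 2456500.00 | 2456500.00
hole | -7542.96 | 87.00 | 85.00 | -656237.86 | -641151.94
Σ | 21357.04 |  |  | 1800262.14 | 1815348.06
x̄ = 1800262.14 / 21357.04 = 84.29 in
ȳ = 1815348.06 / 21357.04 = 85.00 in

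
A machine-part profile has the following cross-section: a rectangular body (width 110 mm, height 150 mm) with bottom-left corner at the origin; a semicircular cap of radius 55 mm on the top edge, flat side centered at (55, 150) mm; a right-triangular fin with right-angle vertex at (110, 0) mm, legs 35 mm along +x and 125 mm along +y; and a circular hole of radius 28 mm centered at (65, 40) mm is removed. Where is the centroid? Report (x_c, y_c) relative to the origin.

x_c = 60.78 mm, y_c = 97.91 mm

Part | A | x̄ᵢ | ȳᵢ | A·x̄ᵢ | A·ȳᵢ
rectangular body | 16500.00 | 55.00 | 75.00 | 907500.00 | 1237500.00
semicircular top | 4751.66 | 55.00 | 173.34 | 261341.24 | 823665.50
triangular fin | 2187.50 | 121.67 | 41.67 | 266145.83 | 91145.83
hole | -2463.01 | 65.00 | 40.00 | -160095.56 | -98520.35
Σ | 20976.15 |  |  | 1274891.51 | 2053790.99
x_c = 1274891.51 / 20976.15 = 60.78 mm
y_c = 2053790.99 / 20976.15 = 97.91 mm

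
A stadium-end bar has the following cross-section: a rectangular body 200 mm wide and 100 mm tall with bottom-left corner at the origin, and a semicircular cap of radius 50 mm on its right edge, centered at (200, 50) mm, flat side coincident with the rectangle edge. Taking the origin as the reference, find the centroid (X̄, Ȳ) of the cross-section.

rectangular body: A = 200 × 100 = 20000.00, centroid at (100.00, 50.00).
semicircular end: A = ½π·50² = 3926.99, centroid at (221.22, 50.00).
ΣA = 23926.99 mm²
ΣAX̄ = (20000.00)(100.00) + (3926.99)(221.22) = 2868731.50 mm³
ΣAȲ = (20000.00)(50.00) + (3926.99)(50.00) = 1196349.54 mm³
X̄ = 2868731.50 / 23926.99 = 119.90 mm
Ȳ = 1196349.54 / 23926.99 = 50.00 mm

X̄ = 119.90 mm, Ȳ = 50.00 mm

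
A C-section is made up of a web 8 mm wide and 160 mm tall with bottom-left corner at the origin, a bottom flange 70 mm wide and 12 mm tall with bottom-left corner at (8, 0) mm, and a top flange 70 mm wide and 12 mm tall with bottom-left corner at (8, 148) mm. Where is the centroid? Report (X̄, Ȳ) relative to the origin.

web: A = 8 × 160 = 1280.00, centroid at (4.00, 80.00).
bottom flange: A = 70 × 12 = 840.00, centroid at (43.00, 6.00).
top flange: A = 70 × 12 = 840.00, centroid at (43.00, 154.00).
ΣA = 2960.00 mm²
ΣAX̄ = (1280.00)(4.00) + (840.00)(43.00) + (840.00)(43.00) = 77360.00 mm³
ΣAȲ = (1280.00)(80.00) + (840.00)(6.00) + (840.00)(154.00) = 236800.00 mm³
X̄ = 77360.00 / 2960.00 = 26.14 mm
Ȳ = 236800.00 / 2960.00 = 80.00 mm

X̄ = 26.14 mm, Ȳ = 80.00 mm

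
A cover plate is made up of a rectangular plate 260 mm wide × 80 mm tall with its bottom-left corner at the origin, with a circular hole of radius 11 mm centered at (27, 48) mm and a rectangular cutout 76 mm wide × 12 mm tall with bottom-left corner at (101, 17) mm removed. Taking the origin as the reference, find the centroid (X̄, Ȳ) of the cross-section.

plate: A = 260 × 80 = 20800.00, centroid at (130.00, 40.00).
hole 1: A = −π·11² = -380.13, centroid at (27.00, 48.00).
hole 2: A = −(76 × 12) = -912.00, centroid at (139.00, 23.00).
ΣA = 19507.87 mm², ΣAX̄ = 2566968.42 mm³, ΣAȲ = 792777.63 mm³.
X̄ = 2566968.42/19507.87 = 131.59 mm; Ȳ = 792777.63/19507.87 = 40.64 mm.

X̄ = 131.59 mm, Ȳ = 40.64 mm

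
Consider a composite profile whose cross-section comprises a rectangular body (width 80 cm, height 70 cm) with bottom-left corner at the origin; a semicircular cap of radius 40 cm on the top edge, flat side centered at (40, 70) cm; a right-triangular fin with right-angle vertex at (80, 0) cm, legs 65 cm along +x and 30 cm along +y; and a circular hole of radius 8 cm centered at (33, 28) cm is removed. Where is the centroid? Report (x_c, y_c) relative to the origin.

x_c = 46.92 cm, y_c = 47.11 cm

Part | A | x̄ᵢ | ȳᵢ | A·x̄ᵢ | A·ȳᵢ
rectangular body | 5600.00 | 40.00 | 35.00 | 224000.00 | 196000.00
semicircular top | 2513.27 | 40.00 | 86.98 | 100530.96 | 218595.86
triangular fin | 975.00 | 101.67 | 10.00 | 99125.00 | 9750.00
hole | -201.06 | 33.00 | 28.00 | -6635.04 | -5629.73
Σ | 8887.21 |  |  | 417020.92 | 418716.12
x_c = 417020.92 / 8887.21 = 46.92 cm
y_c = 418716.12 / 8887.21 = 47.11 cm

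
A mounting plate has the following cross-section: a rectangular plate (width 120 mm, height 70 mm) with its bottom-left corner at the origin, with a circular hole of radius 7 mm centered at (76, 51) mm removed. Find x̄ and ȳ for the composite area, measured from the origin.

plate: A = 120 × 70 = 8400.00, centroid at (60.00, 35.00).
hole: A = −π·7² = -153.94, centroid at (76.00, 51.00).
ΣA = 8246.06 mm², ΣAx̄ = 492300.71 mm³, ΣAȳ = 286149.16 mm³.
x̄ = 492300.71/8246.06 = 59.70 mm; ȳ = 286149.16/8246.06 = 34.70 mm.

x̄ = 59.70 mm, ȳ = 34.70 mm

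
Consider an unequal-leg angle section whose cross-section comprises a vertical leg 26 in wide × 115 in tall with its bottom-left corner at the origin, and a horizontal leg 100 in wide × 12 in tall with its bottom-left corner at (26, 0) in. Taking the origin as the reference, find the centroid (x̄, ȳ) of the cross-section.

x̄ = 31.04 in, ȳ = 42.75 in

vertical leg: A = 26 × 115 = 2990.00, centroid at (13.00, 57.50).
horizontal leg: A = 100 × 12 = 1200.00, centroid at (76.00, 6.00).
ΣA = 4190.00 in², ΣAx̄ = 130070.00 in³, ΣAȳ = 179125.00 in³.
x̄ = 130070.00/4190.00 = 31.04 in; ȳ = 179125.00/4190.00 = 42.75 in.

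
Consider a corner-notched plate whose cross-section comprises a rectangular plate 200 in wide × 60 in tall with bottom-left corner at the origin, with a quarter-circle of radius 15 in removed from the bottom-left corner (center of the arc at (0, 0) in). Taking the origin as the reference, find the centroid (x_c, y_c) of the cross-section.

x_c = 101.40 in, y_c = 30.35 in

plate: A = 200 × 60 = 12000.00, centroid at (100.00, 30.00).
removed quarter-circle: A = −¼π·15² = -176.71, centroid at (6.37, 6.37).
ΣA = 11823.29 in²
ΣAx_c = (12000.00)(100.00) + (-176.71)(6.37) = 1198875.00 in³
ΣAy_c = (12000.00)(30.00) + (-176.71)(6.37) = 358875.00 in³
x_c = 1198875.00 / 11823.29 = 101.40 in
y_c = 358875.00 / 11823.29 = 30.35 in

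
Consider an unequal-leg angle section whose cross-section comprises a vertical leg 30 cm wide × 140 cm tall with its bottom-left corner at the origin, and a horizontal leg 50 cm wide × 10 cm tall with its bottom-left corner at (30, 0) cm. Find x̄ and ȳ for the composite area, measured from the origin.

x̄ = 19.26 cm, ȳ = 63.09 cm

vertical leg: A = 30 × 140 = 4200.00, centroid at (15.00, 70.00).
horizontal leg: A = 50 × 10 = 500.00, centroid at (55.00, 5.00).
ΣA = 4700.00 cm², ΣAx̄ = 90500.00 cm³, ΣAȳ = 296500.00 cm³.
x̄ = 90500.00/4700.00 = 19.26 cm; ȳ = 296500.00/4700.00 = 63.09 cm.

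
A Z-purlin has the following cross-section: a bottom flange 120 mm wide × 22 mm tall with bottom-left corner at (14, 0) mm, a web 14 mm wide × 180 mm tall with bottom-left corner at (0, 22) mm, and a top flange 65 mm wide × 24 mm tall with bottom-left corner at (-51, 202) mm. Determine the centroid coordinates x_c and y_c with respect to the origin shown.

bottom flange: A = 120 × 22 = 2640.00, centroid at (74.00, 11.00).
web: A = 14 × 180 = 2520.00, centroid at (7.00, 112.00).
top flange: A = 65 × 24 = 1560.00, centroid at (-18.50, 214.00).
ΣA = 6720.00 mm²
ΣAx_c = (2640.00)(74.00) + (2520.00)(7.00) + (1560.00)(-18.50) = 184140.00 mm³
ΣAy_c = (2640.00)(11.00) + (2520.00)(112.00) + (1560.00)(214.00) = 645120.00 mm³
x_c = 184140.00 / 6720.00 = 27.40 mm
y_c = 645120.00 / 6720.00 = 96.00 mm

x_c = 27.40 mm, y_c = 96.00 mm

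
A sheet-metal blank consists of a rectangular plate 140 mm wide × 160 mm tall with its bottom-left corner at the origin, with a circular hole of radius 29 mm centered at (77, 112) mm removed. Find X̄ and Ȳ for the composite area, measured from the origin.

X̄ = 69.06 mm, Ȳ = 75.72 mm

Part | A | x̄ᵢ | ȳᵢ | A·x̄ᵢ | A·ȳᵢ
plate | 22400.00 | 70.00 | 80.00 | 1568000.00 | 1792000.00
hole | -2642.08 | 77.00 | 112.00 | -203440.12 | -295912.90
Σ | 19757.92 |  |  | 1364559.88 | 1496087.10
X̄ = 1364559.88 / 19757.92 = 69.06 mm
Ȳ = 1496087.10 / 19757.92 = 75.72 mm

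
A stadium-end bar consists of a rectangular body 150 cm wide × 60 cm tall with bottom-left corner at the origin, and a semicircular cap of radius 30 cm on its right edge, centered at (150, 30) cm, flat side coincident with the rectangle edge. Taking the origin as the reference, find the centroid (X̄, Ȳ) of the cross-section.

rectangular body: A = 150 × 60 = 9000.00, centroid at (75.00, 30.00).
semicircular end: A = ½π·30² = 1413.72, centroid at (162.73, 30.00).
ΣA = 10413.72 cm²
ΣAX̄ = (9000.00)(75.00) + (1413.72)(162.73) = 905057.50 cm³
ΣAȲ = (9000.00)(30.00) + (1413.72)(30.00) = 312411.50 cm³
X̄ = 905057.50 / 10413.72 = 86.91 cm
Ȳ = 312411.50 / 10413.72 = 30.00 cm

X̄ = 86.91 cm, Ȳ = 30.00 cm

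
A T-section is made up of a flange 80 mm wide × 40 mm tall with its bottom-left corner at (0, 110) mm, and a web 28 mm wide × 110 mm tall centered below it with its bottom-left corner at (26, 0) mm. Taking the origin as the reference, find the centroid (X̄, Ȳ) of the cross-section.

X̄ = 40.00 mm, Ȳ = 93.22 mm

Part | A | x̄ᵢ | ȳᵢ | A·x̄ᵢ | A·ȳᵢ
web | 3080.00 | 40.00 | 55.00 | 123200.00 | 169400.00
flange | 3200.00 | 40.00 | 130.00 | 128000.00 | 416000.00
Σ | 6280.00 |  |  | 251200.00 | 585400.00
X̄ = 251200.00 / 6280.00 = 40.00 mm
Ȳ = 585400.00 / 6280.00 = 93.22 mm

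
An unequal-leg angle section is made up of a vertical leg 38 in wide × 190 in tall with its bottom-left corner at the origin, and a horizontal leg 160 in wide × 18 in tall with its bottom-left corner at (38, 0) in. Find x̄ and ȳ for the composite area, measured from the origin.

x̄ = 47.23 in, ȳ = 70.48 in

vertical leg: A = 38 × 190 = 7220.00, centroid at (19.00, 95.00).
horizontal leg: A = 160 × 18 = 2880.00, centroid at (118.00, 9.00).
ΣA = 10100.00 in²
ΣAx̄ = (7220.00)(19.00) + (2880.00)(118.00) = 477020.00 in³
ΣAȳ = (7220.00)(95.00) + (2880.00)(9.00) = 711820.00 in³
x̄ = 477020.00 / 10100.00 = 47.23 in
ȳ = 711820.00 / 10100.00 = 70.48 in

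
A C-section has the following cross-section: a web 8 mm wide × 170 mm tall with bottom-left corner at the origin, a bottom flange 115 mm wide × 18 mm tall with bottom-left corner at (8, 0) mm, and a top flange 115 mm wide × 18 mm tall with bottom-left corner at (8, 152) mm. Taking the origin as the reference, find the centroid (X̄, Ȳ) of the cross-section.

web: A = 8 × 170 = 1360.00, centroid at (4.00, 85.00).
bottom flange: A = 115 × 18 = 2070.00, centroid at (65.50, 9.00).
top flange: A = 115 × 18 = 2070.00, centroid at (65.50, 161.00).
ΣA = 5500.00 mm²
ΣAX̄ = (1360.00)(4.00) + (2070.00)(65.50) + (2070.00)(65.50) = 276610.00 mm³
ΣAȲ = (1360.00)(85.00) + (2070.00)(9.00) + (2070.00)(161.00) = 467500.00 mm³
X̄ = 276610.00 / 5500.00 = 50.29 mm
Ȳ = 467500.00 / 5500.00 = 85.00 mm

X̄ = 50.29 mm, Ȳ = 85.00 mm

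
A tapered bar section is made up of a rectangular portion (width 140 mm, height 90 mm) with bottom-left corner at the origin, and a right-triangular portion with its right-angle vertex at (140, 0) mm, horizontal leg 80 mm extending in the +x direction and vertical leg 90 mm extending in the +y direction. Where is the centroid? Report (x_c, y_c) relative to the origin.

rectangular portion: A = 140 × 90 = 12600.00, centroid at (70.00, 45.00).
triangular portion: A = ½·80·90 = 3600.00, centroid at (166.67, 30.00).
ΣA = 16200.00 mm²
ΣAx_c = (12600.00)(70.00) + (3600.00)(166.67) = 1482000.00 mm³
ΣAy_c = (12600.00)(45.00) + (3600.00)(30.00) = 675000.00 mm³
x_c = 1482000.00 / 16200.00 = 91.48 mm
y_c = 675000.00 / 16200.00 = 41.67 mm

x_c = 91.48 mm, y_c = 41.67 mm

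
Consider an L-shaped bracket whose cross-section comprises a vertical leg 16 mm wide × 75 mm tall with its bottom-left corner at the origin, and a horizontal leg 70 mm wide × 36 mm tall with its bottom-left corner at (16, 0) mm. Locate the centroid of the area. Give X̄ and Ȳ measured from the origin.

X̄ = 37.13 mm, Ȳ = 24.29 mm

vertical leg: A = 16 × 75 = 1200.00, centroid at (8.00, 37.50).
horizontal leg: A = 70 × 36 = 2520.00, centroid at (51.00, 18.00).
ΣA = 3720.00 mm²
ΣAX̄ = (1200.00)(8.00) + (2520.00)(51.00) = 138120.00 mm³
ΣAȲ = (1200.00)(37.50) + (2520.00)(18.00) = 90360.00 mm³
X̄ = 138120.00 / 3720.00 = 37.13 mm
Ȳ = 90360.00 / 3720.00 = 24.29 mm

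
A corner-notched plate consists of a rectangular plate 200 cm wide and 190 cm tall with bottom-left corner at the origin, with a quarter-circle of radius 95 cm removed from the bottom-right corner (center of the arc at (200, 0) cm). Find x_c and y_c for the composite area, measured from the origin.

plate: A = 200 × 190 = 38000.00, centroid at (100.00, 95.00).
removed quarter-circle: A = −¼π·95² = -7088.22, centroid at (159.68, 40.32).
ΣA = 30911.78 cm²
ΣAx_c = (38000.00)(100.00) + (-7088.22)(159.68) = 2668147.98 cm³
ΣAy_c = (38000.00)(95.00) + (-7088.22)(40.32) = 3324208.33 cm³
x_c = 2668147.98 / 30911.78 = 86.31 cm
y_c = 3324208.33 / 30911.78 = 107.54 cm

x_c = 86.31 cm, y_c = 107.54 cm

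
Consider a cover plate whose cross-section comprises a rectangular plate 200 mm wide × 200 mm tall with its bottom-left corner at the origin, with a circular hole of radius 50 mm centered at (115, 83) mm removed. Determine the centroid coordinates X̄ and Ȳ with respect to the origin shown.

X̄ = 96.34 mm, Ȳ = 104.15 mm

Part | A | x̄ᵢ | ȳᵢ | A·x̄ᵢ | A·ȳᵢ
plate | 40000.00 | 100.00 | 100.00 | 4000000.00 | 4000000.00
hole | -7853.98 | 115.00 | 83.00 | -903207.89 | -651880.48
Σ | 32146.02 |  |  | 3096792.11 | 3348119.52
X̄ = 3096792.11 / 32146.02 = 96.34 mm
Ȳ = 3348119.52 / 32146.02 = 104.15 mm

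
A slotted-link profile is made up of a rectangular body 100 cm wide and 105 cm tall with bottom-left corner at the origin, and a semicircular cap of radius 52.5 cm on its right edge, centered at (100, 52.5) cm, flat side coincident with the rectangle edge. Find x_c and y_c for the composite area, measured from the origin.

x_c = 71.10 cm, y_c = 52.50 cm

Part | A | x̄ᵢ | ȳᵢ | A·x̄ᵢ | A·ȳᵢ
rectangular body | 10500.00 | 50.00 | 52.50 | 525000.00 | 551250.00
semicircular end | 4329.51 | 122.28 | 52.50 | 529419.49 | 227299.14
Σ | 14829.51 |  |  | 1054419.49 | 778549.14
x_c = 1054419.49 / 14829.51 = 71.10 cm
y_c = 778549.14 / 14829.51 = 52.50 cm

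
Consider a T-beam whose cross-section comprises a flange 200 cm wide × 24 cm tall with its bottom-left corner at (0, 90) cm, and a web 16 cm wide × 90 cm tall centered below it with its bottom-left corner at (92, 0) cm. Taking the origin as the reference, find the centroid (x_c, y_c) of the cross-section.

x_c = 100.00 cm, y_c = 88.85 cm

Part | A | x̄ᵢ | ȳᵢ | A·x̄ᵢ | A·ȳᵢ
web | 1440.00 | 100.00 | 45.00 | 144000.00 | 64800.00
flange | 4800.00 | 100.00 | 102.00 | 480000.00 | 489600.00
Σ | 6240.00 |  |  | 624000.00 | 554400.00
x_c = 624000.00 / 6240.00 = 100.00 cm
y_c = 554400.00 / 6240.00 = 88.85 cm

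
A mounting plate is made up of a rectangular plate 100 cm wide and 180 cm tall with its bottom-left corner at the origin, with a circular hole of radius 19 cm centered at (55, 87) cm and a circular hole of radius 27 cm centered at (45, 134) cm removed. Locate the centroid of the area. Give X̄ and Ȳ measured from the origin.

plate: A = 100 × 180 = 18000.00, centroid at (50.00, 90.00).
hole 1: A = −π·19² = -1134.11, centroid at (55.00, 87.00).
hole 2: A = −π·27² = -2290.22, centroid at (45.00, 134.00).
ΣA = 14575.66 cm², ΣAX̄ = 734563.73 cm³, ΣAȲ = 1214442.38 cm³.
X̄ = 734563.73/14575.66 = 50.40 cm; Ȳ = 1214442.38/14575.66 = 83.32 cm.

X̄ = 50.40 cm, Ȳ = 83.32 cm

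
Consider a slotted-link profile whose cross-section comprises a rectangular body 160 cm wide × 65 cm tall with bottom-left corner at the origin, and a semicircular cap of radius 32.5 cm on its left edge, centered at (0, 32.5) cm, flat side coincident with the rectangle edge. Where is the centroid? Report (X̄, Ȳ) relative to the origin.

X̄ = 67.10 cm, Ȳ = 32.50 cm

rectangular body: A = 160 × 65 = 10400.00, centroid at (80.00, 32.50).
semicircular end: A = ½π·32.5² = 1659.15, centroid at (-13.79, 32.50).
ΣA = 12059.15 cm², ΣAX̄ = 809114.58 cm³, ΣAȲ = 391922.49 cm³.
X̄ = 809114.58/12059.15 = 67.10 cm; Ȳ = 391922.49/12059.15 = 32.50 cm.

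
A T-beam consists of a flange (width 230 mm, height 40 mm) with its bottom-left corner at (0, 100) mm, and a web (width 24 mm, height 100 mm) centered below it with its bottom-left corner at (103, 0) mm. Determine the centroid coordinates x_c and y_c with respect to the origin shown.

web: A = 24 × 100 = 2400.00, centroid at (115.00, 50.00).
flange: A = 230 × 40 = 9200.00, centroid at (115.00, 120.00).
ΣA = 11600.00 mm²
ΣAx_c = (2400.00)(115.00) + (9200.00)(115.00) = 1334000.00 mm³
ΣAy_c = (2400.00)(50.00) + (9200.00)(120.00) = 1224000.00 mm³
x_c = 1334000.00 / 11600.00 = 115.00 mm
y_c = 1224000.00 / 11600.00 = 105.52 mm

x_c = 115.00 mm, y_c = 105.52 mm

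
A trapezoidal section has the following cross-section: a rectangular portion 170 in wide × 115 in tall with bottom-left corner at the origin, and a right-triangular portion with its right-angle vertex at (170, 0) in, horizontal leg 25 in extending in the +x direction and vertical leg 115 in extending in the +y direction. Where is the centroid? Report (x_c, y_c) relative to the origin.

rectangular portion: A = 170 × 115 = 19550.00, centroid at (85.00, 57.50).
triangular portion: A = ½·25·115 = 1437.50, centroid at (178.33, 38.33).
ΣA = 20987.50 in²
ΣAx_c = (19550.00)(85.00) + (1437.50)(178.33) = 1918104.17 in³
ΣAy_c = (19550.00)(57.50) + (1437.50)(38.33) = 1179229.17 in³
x_c = 1918104.17 / 20987.50 = 91.39 in
y_c = 1179229.17 / 20987.50 = 56.19 in

x_c = 91.39 in, y_c = 56.19 in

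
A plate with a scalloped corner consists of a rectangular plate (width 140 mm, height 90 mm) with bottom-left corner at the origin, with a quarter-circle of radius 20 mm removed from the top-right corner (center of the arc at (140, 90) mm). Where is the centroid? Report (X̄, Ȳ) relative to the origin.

X̄ = 68.43 mm, Ȳ = 44.07 mm

plate: A = 140 × 90 = 12600.00, centroid at (70.00, 45.00).
removed quarter-circle: A = −¼π·20² = -314.16, centroid at (131.51, 81.51).
ΣA = 12285.84 mm²
ΣAX̄ = (12600.00)(70.00) + (-314.16)(131.51) = 840684.37 mm³
ΣAȲ = (12600.00)(45.00) + (-314.16)(81.51) = 541392.33 mm³
X̄ = 840684.37 / 12285.84 = 68.43 mm
Ȳ = 541392.33 / 12285.84 = 44.07 mm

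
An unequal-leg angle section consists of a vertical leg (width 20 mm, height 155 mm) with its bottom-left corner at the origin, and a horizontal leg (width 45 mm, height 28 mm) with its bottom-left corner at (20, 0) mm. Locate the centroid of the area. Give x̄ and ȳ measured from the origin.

x̄ = 19.39 mm, ȳ = 59.15 mm

vertical leg: A = 20 × 155 = 3100.00, centroid at (10.00, 77.50).
horizontal leg: A = 45 × 28 = 1260.00, centroid at (42.50, 14.00).
ΣA = 4360.00 mm²
ΣAx̄ = (3100.00)(10.00) + (1260.00)(42.50) = 84550.00 mm³
ΣAȳ = (3100.00)(77.50) + (1260.00)(14.00) = 257890.00 mm³
x̄ = 84550.00 / 4360.00 = 19.39 mm
ȳ = 257890.00 / 4360.00 = 59.15 mm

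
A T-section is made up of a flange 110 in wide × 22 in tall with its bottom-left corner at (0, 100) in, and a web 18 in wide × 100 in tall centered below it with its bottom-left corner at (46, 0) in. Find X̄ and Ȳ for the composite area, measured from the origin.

X̄ = 55.00 in, Ȳ = 84.98 in

web: A = 18 × 100 = 1800.00, centroid at (55.00, 50.00).
flange: A = 110 × 22 = 2420.00, centroid at (55.00, 111.00).
ΣA = 4220.00 in²
ΣAX̄ = (1800.00)(55.00) + (2420.00)(55.00) = 232100.00 in³
ΣAȲ = (1800.00)(50.00) + (2420.00)(111.00) = 358620.00 in³
X̄ = 232100.00 / 4220.00 = 55.00 in
Ȳ = 358620.00 / 4220.00 = 84.98 in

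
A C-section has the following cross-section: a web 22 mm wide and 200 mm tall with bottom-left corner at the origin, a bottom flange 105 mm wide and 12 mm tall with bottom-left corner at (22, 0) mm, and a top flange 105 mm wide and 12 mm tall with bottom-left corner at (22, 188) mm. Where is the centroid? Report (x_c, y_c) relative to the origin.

web: A = 22 × 200 = 4400.00, centroid at (11.00, 100.00).
bottom flange: A = 105 × 12 = 1260.00, centroid at (74.50, 6.00).
top flange: A = 105 × 12 = 1260.00, centroid at (74.50, 194.00).
ΣA = 6920.00 mm², ΣAx_c = 236140.00 mm³, ΣAy_c = 692000.00 mm³.
x_c = 236140.00/6920.00 = 34.12 mm; y_c = 692000.00/6920.00 = 100.00 mm.

x_c = 34.12 mm, y_c = 100.00 mm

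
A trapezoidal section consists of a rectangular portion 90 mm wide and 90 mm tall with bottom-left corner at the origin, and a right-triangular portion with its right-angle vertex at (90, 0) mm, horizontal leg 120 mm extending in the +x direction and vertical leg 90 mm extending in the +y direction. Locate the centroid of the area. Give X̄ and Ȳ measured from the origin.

rectangular portion: A = 90 × 90 = 8100.00, centroid at (45.00, 45.00).
triangular portion: A = ½·120·90 = 5400.00, centroid at (130.00, 30.00).
ΣA = 13500.00 mm², ΣAX̄ = 1066500.00 mm³, ΣAȲ = 526500.00 mm³.
X̄ = 1066500.00/13500.00 = 79.00 mm; Ȳ = 526500.00/13500.00 = 39.00 mm.

X̄ = 79.00 mm, Ȳ = 39.00 mm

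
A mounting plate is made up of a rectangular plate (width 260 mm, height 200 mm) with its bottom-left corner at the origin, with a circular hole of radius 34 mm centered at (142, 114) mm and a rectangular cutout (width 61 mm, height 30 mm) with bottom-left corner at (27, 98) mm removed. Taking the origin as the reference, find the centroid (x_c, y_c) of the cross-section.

x_c = 131.91 mm, y_c = 98.40 mm

plate: A = 260 × 200 = 52000.00, centroid at (130.00, 100.00).
hole 1: A = −π·34² = -3631.68, centroid at (142.00, 114.00).
hole 2: A = −(61 × 30) = -1830.00, centroid at (57.50, 113.00).
ΣA = 46538.32 mm²
ΣAx_c = (52000.00)(130.00) + (-3631.68)(142.00) + (-1830.00)(57.50) = 6139076.28 mm³
ΣAy_c = (52000.00)(100.00) + (-3631.68)(114.00) + (-1830.00)(113.00) = 4579198.35 mm³
x_c = 6139076.28 / 46538.32 = 131.91 mm
y_c = 4579198.35 / 46538.32 = 98.40 mm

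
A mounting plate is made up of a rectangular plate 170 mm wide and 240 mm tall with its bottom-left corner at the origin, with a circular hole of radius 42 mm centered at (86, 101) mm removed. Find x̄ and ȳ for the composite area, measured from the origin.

Part | A | x̄ᵢ | ȳᵢ | A·x̄ᵢ | A·ȳᵢ
plate | 40800.00 | 85.00 | 120.00 | 3468000.00 | 4896000.00
hole | -5541.77 | 86.00 | 101.00 | -476592.17 | -559718.71
Σ | 35258.23 |  |  | 2991407.83 | 4336281.29
x̄ = 2991407.83 / 35258.23 = 84.84 mm
ȳ = 4336281.29 / 35258.23 = 122.99 mm

x̄ = 84.84 mm, ȳ = 122.99 mm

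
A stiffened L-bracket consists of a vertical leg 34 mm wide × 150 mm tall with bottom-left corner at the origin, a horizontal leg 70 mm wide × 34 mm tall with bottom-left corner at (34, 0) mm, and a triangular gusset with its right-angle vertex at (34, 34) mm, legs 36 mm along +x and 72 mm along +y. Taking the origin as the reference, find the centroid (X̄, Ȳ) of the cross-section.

Part | A | x̄ᵢ | ȳᵢ | A·x̄ᵢ | A·ȳᵢ
vertical leg | 5100.00 | 17.00 | 75.00 | 86700.00 | 382500.00
horizontal leg | 2380.00 | 69.00 | 17.00 | 164220.00 | 40460.00
gusset | 1296.00 | 46.00 | 58.00 | 59616.00 | 75168.00
Σ | 8776.00 |  |  | 310536.00 | 498128.00
X̄ = 310536.00 / 8776.00 = 35.38 mm
Ȳ = 498128.00 / 8776.00 = 56.76 mm

X̄ = 35.38 mm, Ȳ = 56.76 mm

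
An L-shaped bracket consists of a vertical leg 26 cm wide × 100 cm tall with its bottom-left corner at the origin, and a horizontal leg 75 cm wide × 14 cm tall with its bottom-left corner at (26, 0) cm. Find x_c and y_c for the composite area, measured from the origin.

x_c = 27.53 cm, y_c = 37.63 cm

vertical leg: A = 26 × 100 = 2600.00, centroid at (13.00, 50.00).
horizontal leg: A = 75 × 14 = 1050.00, centroid at (63.50, 7.00).
ΣA = 3650.00 cm²
ΣAx_c = (2600.00)(13.00) + (1050.00)(63.50) = 100475.00 cm³
ΣAy_c = (2600.00)(50.00) + (1050.00)(7.00) = 137350.00 cm³
x_c = 100475.00 / 3650.00 = 27.53 cm
y_c = 137350.00 / 3650.00 = 37.63 cm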